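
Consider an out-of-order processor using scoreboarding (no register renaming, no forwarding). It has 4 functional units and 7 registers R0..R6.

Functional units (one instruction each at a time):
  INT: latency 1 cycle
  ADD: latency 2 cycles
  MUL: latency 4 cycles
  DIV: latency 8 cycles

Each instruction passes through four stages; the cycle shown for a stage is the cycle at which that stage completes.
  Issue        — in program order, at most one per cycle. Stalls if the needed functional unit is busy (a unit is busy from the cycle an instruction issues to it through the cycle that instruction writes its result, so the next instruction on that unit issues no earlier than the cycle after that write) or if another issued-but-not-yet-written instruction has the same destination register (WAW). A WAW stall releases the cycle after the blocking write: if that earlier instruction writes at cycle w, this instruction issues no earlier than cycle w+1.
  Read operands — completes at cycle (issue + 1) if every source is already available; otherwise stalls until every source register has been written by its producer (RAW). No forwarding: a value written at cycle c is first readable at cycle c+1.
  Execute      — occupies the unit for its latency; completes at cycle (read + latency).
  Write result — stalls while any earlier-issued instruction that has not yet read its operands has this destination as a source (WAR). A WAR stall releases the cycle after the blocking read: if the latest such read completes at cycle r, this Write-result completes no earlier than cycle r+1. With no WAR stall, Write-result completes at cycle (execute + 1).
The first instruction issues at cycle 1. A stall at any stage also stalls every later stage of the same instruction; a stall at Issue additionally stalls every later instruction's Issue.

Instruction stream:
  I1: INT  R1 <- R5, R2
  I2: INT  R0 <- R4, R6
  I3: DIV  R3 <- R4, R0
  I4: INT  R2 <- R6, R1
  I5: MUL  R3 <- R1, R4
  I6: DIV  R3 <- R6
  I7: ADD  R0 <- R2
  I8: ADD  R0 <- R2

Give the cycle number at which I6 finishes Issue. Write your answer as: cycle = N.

[I1] 1/2/3/4
[I2] 5/6/7/8  (struct: INT busy until I1 writes@4)
[I3] 6/9/17/18  (RAW R0: wait I2 write@8)
[I4] 9/10/11/12  (struct: INT busy until I2 writes@8)
[I5] 19/20/24/25  (WAW R3: wait I3 write@18)
[I6] 26/27/35/36  (WAW R3: wait I5 write@25)
[I7] 27/28/30/31
[I8] 32/33/35/36  (struct: ADD busy until I7 writes@31)

cycle = 26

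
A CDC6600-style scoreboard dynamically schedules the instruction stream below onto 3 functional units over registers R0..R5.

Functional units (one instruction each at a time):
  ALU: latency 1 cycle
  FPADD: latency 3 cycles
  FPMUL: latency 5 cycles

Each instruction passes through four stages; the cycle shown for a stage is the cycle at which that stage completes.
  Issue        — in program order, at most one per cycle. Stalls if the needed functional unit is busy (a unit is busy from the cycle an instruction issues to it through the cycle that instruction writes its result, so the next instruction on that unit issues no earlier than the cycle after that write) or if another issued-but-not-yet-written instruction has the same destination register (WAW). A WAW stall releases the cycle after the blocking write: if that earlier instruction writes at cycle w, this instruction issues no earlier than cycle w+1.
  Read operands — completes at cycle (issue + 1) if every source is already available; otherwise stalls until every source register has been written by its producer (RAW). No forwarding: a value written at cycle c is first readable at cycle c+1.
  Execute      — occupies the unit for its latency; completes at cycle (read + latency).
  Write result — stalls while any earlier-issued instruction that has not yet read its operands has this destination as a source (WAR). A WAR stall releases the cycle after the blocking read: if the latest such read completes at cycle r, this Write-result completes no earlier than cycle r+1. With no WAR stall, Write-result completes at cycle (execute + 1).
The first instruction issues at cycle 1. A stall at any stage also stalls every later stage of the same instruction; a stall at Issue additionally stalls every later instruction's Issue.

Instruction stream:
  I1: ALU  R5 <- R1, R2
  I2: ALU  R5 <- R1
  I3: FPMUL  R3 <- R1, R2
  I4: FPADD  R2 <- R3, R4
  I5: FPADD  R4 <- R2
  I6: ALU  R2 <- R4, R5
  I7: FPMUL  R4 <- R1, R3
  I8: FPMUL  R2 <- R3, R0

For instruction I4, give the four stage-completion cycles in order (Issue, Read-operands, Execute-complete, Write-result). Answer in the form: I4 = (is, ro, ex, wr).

I4 = (7, 14, 17, 18)

[I1] 1/2/3/4
[I2] 5/6/7/8  (struct: ALU busy until I1 writes@4)
[I3] 6/7/12/13
[I4] 7/14/17/18  (RAW R3: wait I3 write@13)
[I5] 19/20/23/24  (struct: FPADD busy until I4 writes@18)
[I6] 20/25/26/27  (RAW R4: wait I5 write@24)
[I7] 25/26/31/32  (WAW R4: wait I5 write@24)
[I8] 33/34/39/40  (struct: FPMUL busy until I7 writes@32)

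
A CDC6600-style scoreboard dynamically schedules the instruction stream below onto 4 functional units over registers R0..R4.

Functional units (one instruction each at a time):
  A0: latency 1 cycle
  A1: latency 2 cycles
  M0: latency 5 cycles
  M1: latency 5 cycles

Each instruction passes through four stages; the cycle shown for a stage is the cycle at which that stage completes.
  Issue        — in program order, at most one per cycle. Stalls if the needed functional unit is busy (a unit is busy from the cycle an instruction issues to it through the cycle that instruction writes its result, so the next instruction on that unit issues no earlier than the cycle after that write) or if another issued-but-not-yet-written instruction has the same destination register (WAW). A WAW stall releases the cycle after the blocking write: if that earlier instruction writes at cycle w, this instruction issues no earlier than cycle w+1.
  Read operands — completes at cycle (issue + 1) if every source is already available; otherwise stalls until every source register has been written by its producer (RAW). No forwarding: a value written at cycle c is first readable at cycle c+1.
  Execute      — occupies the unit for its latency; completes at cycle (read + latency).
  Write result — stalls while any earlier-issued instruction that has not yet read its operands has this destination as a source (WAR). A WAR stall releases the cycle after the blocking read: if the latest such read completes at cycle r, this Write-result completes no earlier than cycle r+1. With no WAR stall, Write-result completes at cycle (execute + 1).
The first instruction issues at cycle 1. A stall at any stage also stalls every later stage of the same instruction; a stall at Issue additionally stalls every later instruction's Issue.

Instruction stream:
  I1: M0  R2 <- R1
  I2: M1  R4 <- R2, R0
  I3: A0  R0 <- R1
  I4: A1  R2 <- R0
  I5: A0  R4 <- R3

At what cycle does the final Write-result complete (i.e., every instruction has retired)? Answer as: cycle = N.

cycle = 19

  I1 | 1 | 2 | 7 | 8
  I2 | 2 | 9 | 14 | 15   RAW R2: wait I1 write@8
  I3 | 3 | 4 | 5 | 10   WAR R0: wait I2 read@9
  I4 | 9 | 11 | 13 | 14   WAW R2: wait I1 write@8 · RAW R0: wait I3 write@10
  I5 | 16 | 17 | 18 | 19   WAW R4: wait I2 write@15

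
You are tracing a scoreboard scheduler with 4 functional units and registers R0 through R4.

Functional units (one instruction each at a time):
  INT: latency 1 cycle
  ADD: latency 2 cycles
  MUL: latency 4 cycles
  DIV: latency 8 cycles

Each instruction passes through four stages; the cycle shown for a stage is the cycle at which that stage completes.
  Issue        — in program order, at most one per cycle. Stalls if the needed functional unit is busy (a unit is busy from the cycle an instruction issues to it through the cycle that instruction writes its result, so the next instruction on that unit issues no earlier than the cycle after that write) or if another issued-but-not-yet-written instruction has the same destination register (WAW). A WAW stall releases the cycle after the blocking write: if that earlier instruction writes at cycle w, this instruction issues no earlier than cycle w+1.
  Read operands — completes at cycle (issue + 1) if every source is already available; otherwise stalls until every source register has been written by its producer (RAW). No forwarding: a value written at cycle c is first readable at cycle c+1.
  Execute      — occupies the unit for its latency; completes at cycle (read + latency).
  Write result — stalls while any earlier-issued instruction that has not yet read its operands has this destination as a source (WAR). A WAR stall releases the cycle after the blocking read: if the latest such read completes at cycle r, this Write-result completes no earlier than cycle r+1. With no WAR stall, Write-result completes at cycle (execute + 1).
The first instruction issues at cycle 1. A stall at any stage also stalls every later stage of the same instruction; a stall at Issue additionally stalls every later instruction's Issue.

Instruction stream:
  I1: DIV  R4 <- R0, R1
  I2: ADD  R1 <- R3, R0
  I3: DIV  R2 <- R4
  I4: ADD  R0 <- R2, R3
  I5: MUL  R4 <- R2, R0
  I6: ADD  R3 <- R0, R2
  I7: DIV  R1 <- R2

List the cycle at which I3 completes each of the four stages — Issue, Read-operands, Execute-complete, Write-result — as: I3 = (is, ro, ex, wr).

[I1] 1/2/10/11
[I2] 2/3/5/6
[I3] 12/13/21/22  (struct: DIV busy until I1 writes@11)
[I4] 13/23/25/26  (RAW R2: wait I3 write@22)
[I5] 14/27/31/32  (RAW R0: wait I4 write@26)
[I6] 27/28/30/31  (struct: ADD busy until I4 writes@26)
[I7] 28/29/37/38

I3 = (12, 13, 21, 22)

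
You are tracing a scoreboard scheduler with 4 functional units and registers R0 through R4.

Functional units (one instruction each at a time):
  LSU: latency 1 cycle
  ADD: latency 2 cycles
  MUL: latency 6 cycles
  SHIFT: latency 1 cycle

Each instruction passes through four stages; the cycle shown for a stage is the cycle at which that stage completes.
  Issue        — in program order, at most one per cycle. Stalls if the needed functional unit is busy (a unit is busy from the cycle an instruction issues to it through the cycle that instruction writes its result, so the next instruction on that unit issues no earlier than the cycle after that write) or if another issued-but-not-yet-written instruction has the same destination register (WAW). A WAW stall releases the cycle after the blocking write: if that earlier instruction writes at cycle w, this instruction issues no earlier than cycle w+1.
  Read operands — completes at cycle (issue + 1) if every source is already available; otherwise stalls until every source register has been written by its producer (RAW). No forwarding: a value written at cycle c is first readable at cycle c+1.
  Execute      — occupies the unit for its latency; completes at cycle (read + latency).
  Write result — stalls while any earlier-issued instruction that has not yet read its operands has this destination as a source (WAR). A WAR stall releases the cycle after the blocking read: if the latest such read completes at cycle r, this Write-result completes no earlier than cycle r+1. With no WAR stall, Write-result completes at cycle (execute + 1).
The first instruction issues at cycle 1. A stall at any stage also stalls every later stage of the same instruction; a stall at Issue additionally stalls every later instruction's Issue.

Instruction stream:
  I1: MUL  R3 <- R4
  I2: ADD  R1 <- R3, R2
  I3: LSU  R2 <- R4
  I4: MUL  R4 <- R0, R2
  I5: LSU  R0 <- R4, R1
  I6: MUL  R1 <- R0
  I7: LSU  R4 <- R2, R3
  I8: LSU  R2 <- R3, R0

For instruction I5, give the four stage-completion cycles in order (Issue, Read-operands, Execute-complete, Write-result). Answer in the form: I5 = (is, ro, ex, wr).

I5 = (12, 20, 21, 22)

I1: IS=1 RO=2 EX=8 WR=9
I2: IS=2 RO=10 EX=12 WR=13  [RAW R3: wait I1 write@9]
I3: IS=3 RO=4 EX=5 WR=11  [WAR R2: wait I2 read@10]
I4: IS=10 RO=12 EX=18 WR=19  [struct: MUL busy until I1 writes@9; RAW R2: wait I3 write@11]
I5: IS=12 RO=20 EX=21 WR=22  [struct: LSU busy until I3 writes@11; RAW R4: wait I4 write@19]
I6: IS=20 RO=23 EX=29 WR=30  [struct: MUL busy until I4 writes@19; RAW R0: wait I5 write@22]
I7: IS=23 RO=24 EX=25 WR=26  [struct: LSU busy until I5 writes@22]
I8: IS=27 RO=28 EX=29 WR=30  [struct: LSU busy until I7 writes@26]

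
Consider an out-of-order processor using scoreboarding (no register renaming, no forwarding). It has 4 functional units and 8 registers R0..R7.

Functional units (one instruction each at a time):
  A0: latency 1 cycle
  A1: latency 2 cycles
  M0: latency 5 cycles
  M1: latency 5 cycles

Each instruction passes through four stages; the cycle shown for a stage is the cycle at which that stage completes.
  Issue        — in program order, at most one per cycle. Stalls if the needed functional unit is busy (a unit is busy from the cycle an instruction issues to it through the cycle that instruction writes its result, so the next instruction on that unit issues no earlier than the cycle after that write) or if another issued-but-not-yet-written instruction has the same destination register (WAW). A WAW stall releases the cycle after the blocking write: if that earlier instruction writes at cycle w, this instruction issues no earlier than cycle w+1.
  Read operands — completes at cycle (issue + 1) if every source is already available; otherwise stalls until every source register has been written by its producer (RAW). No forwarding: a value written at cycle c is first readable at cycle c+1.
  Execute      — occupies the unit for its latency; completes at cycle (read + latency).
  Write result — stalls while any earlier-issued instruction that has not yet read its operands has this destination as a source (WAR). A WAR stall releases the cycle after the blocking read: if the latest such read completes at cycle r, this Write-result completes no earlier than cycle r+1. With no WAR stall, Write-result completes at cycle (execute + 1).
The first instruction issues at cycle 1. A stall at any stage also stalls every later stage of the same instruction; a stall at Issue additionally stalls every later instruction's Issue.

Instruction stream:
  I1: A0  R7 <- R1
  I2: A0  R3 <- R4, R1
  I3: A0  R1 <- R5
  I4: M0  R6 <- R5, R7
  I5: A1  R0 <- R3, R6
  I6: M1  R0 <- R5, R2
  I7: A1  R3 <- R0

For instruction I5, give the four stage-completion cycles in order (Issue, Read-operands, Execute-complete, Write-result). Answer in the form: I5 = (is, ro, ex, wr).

I5 = (11, 18, 20, 21)

[I1] 1/2/3/4
[I2] 5/6/7/8  (struct: A0 busy until I1 writes@4)
[I3] 9/10/11/12  (struct: A0 busy until I2 writes@8)
[I4] 10/11/16/17
[I5] 11/18/20/21  (RAW R6: wait I4 write@17)
[I6] 22/23/28/29  (WAW R0: wait I5 write@21)
[I7] 23/30/32/33  (RAW R0: wait I6 write@29)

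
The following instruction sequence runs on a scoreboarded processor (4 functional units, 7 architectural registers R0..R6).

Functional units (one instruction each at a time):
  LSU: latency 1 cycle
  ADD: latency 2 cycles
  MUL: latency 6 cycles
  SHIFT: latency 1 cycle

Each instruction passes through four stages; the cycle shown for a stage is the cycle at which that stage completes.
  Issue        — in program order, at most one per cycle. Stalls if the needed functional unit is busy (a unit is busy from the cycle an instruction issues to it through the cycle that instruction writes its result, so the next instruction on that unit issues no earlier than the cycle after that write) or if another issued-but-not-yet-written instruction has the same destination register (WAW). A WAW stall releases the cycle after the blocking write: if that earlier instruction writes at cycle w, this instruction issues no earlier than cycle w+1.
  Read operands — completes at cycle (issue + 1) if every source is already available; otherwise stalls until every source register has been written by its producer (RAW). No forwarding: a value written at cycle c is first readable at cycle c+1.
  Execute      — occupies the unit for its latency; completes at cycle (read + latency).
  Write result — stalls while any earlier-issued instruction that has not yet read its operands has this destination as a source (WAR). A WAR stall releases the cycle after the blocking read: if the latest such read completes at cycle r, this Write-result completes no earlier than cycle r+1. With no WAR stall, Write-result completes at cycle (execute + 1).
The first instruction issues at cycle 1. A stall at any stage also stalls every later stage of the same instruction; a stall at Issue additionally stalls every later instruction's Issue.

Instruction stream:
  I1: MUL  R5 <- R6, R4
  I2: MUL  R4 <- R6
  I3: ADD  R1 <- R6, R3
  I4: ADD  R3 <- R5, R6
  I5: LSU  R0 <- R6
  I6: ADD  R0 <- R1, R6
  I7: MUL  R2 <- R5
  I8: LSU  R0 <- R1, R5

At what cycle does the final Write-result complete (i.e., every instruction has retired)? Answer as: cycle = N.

t=1  issue I1 (MUL)
t=2  I1 read-ops
t=8  I1 finished on MUL
t=9  I1→R5
t=10  issue I2 (MUL)
t=11  I2 read-ops; issue I3 (ADD)
t=12  I3 read-ops
t=14  I3 finished on ADD
t=15  I3→R1
t=16  issue I4 (ADD)
t=17  I2 finished on MUL; I4 read-ops; issue I5 (LSU)
t=18  I2→R4; I5 read-ops
t=19  I4 finished on ADD; I5 finished on LSU
t=20  I4→R3; I5→R0
t=21  issue I6 (ADD)
t=22  I6 read-ops; issue I7 (MUL)
t=23  I7 read-ops
t=24  I6 finished on ADD
t=25  I6→R0
t=26  issue I8 (LSU)
t=27  I8 read-ops
t=28  I8 finished on LSU
t=29  I7 finished on MUL; I8→R0
t=30  I7→R2

cycle = 30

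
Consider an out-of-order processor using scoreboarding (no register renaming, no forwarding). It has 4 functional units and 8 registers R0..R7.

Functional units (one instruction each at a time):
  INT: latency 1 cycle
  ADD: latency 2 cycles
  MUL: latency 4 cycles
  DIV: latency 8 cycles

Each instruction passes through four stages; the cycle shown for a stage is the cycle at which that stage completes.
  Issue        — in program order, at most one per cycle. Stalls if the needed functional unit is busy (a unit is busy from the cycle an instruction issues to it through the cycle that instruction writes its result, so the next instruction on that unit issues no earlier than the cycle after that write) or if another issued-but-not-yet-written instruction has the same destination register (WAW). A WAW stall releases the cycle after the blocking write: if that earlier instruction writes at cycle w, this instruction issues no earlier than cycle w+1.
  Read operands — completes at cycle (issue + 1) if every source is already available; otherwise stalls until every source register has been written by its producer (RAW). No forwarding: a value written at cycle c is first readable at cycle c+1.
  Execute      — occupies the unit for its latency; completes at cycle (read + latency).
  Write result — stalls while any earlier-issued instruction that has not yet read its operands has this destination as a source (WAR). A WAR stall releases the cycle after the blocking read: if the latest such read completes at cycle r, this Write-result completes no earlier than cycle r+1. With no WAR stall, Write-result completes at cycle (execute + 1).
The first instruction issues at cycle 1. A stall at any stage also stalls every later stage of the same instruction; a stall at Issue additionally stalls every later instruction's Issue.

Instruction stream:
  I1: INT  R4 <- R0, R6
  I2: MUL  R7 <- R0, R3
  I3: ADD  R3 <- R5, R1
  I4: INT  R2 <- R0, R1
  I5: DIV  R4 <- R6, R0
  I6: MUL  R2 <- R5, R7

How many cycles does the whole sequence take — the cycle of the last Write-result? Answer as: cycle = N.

cycle = 16

I1: IS=1 RO=2 EX=3 WR=4
I2: IS=2 RO=3 EX=7 WR=8
I3: IS=3 RO=4 EX=6 WR=7
I4: IS=5 RO=6 EX=7 WR=8  [struct: INT busy until I1 writes@4]
I5: IS=6 RO=7 EX=15 WR=16
I6: IS=9 RO=10 EX=14 WR=15  [WAW R2: wait I4 write@8]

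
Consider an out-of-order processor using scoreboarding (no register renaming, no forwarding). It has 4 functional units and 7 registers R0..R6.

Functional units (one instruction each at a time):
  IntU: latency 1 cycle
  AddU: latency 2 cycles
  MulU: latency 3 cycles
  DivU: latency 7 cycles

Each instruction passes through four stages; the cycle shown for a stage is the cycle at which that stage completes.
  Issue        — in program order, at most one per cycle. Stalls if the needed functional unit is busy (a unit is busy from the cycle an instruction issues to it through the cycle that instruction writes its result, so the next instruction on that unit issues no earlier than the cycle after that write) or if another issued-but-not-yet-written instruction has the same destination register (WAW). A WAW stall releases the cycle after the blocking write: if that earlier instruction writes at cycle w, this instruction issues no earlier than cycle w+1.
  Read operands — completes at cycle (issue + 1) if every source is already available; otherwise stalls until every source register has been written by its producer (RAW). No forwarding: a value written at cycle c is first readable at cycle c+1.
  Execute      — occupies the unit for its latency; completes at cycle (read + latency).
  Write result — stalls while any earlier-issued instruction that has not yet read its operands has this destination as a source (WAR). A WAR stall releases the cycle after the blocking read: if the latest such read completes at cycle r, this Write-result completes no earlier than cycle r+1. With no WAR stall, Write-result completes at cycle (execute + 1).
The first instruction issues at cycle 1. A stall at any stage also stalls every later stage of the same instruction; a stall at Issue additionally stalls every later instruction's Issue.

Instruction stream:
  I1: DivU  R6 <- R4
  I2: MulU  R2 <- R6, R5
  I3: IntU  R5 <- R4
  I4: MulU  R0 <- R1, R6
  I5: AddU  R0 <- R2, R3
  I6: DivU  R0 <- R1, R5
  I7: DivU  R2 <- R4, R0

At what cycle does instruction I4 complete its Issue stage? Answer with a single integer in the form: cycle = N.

cycle = 16

I1  is:1  ro:2  ex:9  wr:10
I2  is:2  ro:11  ex:14  wr:15  — RAW R6: wait I1 write@10
I3  is:3  ro:4  ex:5  wr:12  — WAR R5: wait I2 read@11
I4  is:16  ro:17  ex:20  wr:21  — struct: MulU busy until I2 writes@15
I5  is:22  ro:23  ex:25  wr:26  — WAW R0: wait I4 write@21
I6  is:27  ro:28  ex:35  wr:36  — WAW R0: wait I5 write@26
I7  is:37  ro:38  ex:45  wr:46  — struct: DivU busy until I6 writes@36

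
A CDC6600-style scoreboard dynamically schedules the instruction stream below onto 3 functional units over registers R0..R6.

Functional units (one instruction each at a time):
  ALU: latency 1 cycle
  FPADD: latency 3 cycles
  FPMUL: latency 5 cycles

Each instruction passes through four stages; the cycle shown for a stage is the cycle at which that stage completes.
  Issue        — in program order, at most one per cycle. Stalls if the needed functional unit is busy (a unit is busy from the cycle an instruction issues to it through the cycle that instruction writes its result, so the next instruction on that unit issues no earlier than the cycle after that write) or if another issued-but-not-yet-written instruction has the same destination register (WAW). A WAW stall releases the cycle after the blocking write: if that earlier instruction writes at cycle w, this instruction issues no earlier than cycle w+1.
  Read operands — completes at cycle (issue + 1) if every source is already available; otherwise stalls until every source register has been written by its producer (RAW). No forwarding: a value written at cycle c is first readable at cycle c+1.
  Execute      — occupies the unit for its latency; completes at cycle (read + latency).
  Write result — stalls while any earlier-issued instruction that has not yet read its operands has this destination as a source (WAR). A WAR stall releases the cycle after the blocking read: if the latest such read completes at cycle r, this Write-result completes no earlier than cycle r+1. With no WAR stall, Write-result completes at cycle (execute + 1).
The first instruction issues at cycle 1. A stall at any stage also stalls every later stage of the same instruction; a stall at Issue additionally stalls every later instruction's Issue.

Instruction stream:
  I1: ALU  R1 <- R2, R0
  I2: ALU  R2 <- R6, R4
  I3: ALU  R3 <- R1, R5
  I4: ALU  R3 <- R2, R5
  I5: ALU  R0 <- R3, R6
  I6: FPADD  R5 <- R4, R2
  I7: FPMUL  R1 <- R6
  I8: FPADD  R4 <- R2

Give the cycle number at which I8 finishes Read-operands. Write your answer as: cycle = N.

c1: I1 issues→ALU
c2: I1 reads
c3: I1 exec-done
c4: I1 writes R1
c5: I2 issues→ALU
c6: I2 reads
c7: I2 exec-done
c8: I2 writes R2
c9: I3 issues→ALU
c10: I3 reads
c11: I3 exec-done
c12: I3 writes R3
c13: I4 issues→ALU
c14: I4 reads
c15: I4 exec-done
c16: I4 writes R3
c17: I5 issues→ALU
c18: I5 reads, I6 issues→FPADD
c19: I5 exec-done, I6 reads, I7 issues→FPMUL
c20: I5 writes R0, I7 reads
c22: I6 exec-done
c23: I6 writes R5
c24: I8 issues→FPADD
c25: I7 exec-done, I8 reads
c26: I7 writes R1
c28: I8 exec-done
c29: I8 writes R4

cycle = 25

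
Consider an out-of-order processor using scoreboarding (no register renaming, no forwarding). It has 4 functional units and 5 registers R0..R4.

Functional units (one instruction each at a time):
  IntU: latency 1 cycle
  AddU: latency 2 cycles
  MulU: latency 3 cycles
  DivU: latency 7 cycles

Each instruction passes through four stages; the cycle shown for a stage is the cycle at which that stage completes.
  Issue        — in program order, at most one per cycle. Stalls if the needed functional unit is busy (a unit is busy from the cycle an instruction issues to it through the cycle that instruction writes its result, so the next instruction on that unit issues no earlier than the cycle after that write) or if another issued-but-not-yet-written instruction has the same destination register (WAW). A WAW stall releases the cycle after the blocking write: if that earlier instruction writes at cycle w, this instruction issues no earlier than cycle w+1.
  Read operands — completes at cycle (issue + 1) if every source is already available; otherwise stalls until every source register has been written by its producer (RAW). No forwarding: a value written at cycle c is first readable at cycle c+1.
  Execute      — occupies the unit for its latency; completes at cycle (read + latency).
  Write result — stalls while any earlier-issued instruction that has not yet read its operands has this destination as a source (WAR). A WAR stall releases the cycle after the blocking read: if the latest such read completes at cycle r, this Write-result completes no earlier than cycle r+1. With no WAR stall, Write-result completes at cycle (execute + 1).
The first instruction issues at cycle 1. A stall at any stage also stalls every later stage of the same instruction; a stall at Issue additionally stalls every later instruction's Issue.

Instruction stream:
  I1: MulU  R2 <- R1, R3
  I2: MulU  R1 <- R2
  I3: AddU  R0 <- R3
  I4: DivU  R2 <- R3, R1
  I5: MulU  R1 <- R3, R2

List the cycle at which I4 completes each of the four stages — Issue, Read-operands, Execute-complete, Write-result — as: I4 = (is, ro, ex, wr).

  I1 | 1 | 2 | 5 | 6
  I2 | 7 | 8 | 11 | 12   struct: MulU busy until I1 writes@6
  I3 | 8 | 9 | 11 | 12
  I4 | 9 | 13 | 20 | 21   RAW R1: wait I2 write@12
  I5 | 13 | 22 | 25 | 26   struct: MulU busy until I2 writes@12 · RAW R2: wait I4 write@21

I4 = (9, 13, 20, 21)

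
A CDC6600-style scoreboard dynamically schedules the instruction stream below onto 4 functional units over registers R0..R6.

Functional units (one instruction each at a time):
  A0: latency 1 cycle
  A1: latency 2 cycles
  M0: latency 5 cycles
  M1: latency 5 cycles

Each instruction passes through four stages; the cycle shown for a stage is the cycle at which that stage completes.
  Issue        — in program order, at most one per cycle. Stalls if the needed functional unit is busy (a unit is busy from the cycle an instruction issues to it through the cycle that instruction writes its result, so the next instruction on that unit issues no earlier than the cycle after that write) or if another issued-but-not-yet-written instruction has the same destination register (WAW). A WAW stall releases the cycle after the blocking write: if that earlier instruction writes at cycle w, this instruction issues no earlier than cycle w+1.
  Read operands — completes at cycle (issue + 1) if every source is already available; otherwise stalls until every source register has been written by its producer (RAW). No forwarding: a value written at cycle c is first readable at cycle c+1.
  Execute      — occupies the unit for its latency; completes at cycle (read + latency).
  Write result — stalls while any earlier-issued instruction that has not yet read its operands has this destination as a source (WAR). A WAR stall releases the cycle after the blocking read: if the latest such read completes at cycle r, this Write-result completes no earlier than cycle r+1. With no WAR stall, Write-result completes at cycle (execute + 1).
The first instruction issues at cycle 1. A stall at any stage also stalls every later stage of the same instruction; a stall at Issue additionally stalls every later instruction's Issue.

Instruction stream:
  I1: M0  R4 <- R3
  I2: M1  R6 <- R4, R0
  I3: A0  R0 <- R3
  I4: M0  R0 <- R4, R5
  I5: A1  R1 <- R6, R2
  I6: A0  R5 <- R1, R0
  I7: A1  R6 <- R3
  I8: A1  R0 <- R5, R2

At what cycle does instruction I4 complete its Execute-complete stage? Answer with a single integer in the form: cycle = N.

cycle 1: I1 issues→M0
cycle 2: I1 reads; I2 issues→M1
cycle 3: I3 issues→A0
cycle 4: I3 reads
cycle 5: I3 exec-done
cycle 7: I1 exec-done
cycle 8: I1 writes R4
cycle 9: I2 reads
cycle 10: I3 writes R0
cycle 11: I4 issues→M0
cycle 12: I4 reads; I5 issues→A1
cycle 13: I6 issues→A0
cycle 14: I2 exec-done
cycle 15: I2 writes R6
cycle 16: I5 reads
cycle 17: I4 exec-done
cycle 18: I4 writes R0; I5 exec-done
cycle 19: I5 writes R1
cycle 20: I6 reads; I7 issues→A1
cycle 21: I6 exec-done; I7 reads
cycle 22: I6 writes R5
cycle 23: I7 exec-done
cycle 24: I7 writes R6
cycle 25: I8 issues→A1
cycle 26: I8 reads
cycle 28: I8 exec-done
cycle 29: I8 writes R0

cycle = 17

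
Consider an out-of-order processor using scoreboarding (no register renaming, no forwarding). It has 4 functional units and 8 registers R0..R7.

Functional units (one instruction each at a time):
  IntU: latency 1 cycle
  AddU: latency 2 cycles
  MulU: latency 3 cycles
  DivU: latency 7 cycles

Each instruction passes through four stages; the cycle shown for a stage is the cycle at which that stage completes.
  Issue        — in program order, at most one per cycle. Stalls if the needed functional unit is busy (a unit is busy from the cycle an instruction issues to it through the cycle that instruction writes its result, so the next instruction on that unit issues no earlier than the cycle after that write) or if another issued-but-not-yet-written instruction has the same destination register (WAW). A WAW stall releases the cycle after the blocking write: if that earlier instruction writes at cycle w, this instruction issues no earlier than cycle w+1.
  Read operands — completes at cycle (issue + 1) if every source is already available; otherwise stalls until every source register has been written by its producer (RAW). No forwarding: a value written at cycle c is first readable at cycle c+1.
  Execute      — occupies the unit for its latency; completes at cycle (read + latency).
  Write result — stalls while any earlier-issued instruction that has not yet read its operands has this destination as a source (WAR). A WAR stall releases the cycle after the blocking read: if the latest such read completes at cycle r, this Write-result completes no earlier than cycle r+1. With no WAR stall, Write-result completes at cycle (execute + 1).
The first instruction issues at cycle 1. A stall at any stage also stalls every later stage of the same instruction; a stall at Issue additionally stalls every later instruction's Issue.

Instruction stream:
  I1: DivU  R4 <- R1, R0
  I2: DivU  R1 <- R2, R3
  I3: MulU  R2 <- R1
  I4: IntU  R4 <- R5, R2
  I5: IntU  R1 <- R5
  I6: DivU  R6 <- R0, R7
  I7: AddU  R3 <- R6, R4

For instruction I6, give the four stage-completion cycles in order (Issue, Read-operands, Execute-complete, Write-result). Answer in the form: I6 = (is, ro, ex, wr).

cycle 1: I1 dispatched to DivU
cycle 2: I1 operands ready
cycle 9: I1 complete
cycle 10: R4←I1
cycle 11: I2 dispatched to DivU
cycle 12: I2 operands ready | I3 dispatched to MulU
cycle 13: I4 dispatched to IntU
cycle 19: I2 complete
cycle 20: R1←I2
cycle 21: I3 operands ready
cycle 24: I3 complete
cycle 25: R2←I3
cycle 26: I4 operands ready
cycle 27: I4 complete
cycle 28: R4←I4
cycle 29: I5 dispatched to IntU
cycle 30: I5 operands ready | I6 dispatched to DivU
cycle 31: I5 complete | I6 operands ready | I7 dispatched to AddU
cycle 32: R1←I5
cycle 38: I6 complete
cycle 39: R6←I6
cycle 40: I7 operands ready
cycle 42: I7 complete
cycle 43: R3←I7

I6 = (30, 31, 38, 39)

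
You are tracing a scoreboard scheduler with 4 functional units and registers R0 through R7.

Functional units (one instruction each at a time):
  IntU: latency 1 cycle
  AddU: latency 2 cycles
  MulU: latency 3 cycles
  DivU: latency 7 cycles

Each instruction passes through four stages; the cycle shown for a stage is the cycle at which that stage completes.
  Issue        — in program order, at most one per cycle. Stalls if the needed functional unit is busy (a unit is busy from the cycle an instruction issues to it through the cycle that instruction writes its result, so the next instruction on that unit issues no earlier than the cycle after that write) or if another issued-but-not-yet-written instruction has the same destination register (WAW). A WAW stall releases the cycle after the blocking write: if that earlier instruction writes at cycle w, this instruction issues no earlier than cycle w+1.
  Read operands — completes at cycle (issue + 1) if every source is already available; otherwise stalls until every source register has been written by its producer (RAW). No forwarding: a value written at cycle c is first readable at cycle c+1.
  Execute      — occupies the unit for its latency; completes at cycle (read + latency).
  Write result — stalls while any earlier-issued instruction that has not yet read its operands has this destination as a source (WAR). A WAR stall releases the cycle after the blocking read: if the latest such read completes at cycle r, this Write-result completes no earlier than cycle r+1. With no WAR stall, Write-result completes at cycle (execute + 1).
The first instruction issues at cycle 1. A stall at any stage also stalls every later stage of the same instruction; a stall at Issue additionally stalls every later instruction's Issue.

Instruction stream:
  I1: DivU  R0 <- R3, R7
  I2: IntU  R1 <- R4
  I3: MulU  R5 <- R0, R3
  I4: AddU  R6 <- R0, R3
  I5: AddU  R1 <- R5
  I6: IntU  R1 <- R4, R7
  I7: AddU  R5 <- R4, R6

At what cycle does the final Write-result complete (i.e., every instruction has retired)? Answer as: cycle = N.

I1 -> (1, 2, 9, 10)
I2 -> (2, 3, 4, 5)
I3 -> (3, 11, 14, 15)  // RAW R0: wait I1 write@10
I4 -> (4, 11, 13, 14)  // RAW R0: wait I1 write@10
I5 -> (15, 16, 18, 19)  // struct: AddU busy until I4 writes@14
I6 -> (20, 21, 22, 23)  // WAW R1: wait I5 write@19
I7 -> (21, 22, 24, 25)

cycle = 25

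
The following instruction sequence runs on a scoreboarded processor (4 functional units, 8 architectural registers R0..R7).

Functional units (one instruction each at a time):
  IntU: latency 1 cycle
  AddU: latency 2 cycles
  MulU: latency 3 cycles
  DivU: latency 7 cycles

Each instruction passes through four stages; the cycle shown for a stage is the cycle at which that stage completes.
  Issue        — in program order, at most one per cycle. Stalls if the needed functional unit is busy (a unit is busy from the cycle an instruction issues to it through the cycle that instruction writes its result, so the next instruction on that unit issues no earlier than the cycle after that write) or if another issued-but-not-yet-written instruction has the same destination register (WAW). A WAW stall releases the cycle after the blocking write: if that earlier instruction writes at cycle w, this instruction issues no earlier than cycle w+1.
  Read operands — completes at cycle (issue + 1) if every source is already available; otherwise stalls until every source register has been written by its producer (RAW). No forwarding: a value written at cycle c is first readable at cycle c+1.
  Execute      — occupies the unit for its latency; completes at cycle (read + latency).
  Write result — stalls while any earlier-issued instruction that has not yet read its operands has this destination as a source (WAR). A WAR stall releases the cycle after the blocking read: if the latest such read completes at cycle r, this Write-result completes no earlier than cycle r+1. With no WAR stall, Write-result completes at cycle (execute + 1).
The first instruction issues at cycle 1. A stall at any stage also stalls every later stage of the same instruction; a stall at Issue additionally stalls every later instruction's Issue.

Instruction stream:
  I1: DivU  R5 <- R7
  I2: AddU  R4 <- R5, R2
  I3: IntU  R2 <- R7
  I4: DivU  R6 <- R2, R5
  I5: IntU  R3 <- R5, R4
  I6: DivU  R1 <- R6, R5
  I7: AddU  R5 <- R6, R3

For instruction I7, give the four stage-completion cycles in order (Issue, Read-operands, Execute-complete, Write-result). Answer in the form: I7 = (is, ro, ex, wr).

[1] I1 dispatched to DivU
[2] I1 operands ready, I2 dispatched to AddU
[3] I3 dispatched to IntU
[4] I3 operands ready
[5] I3 complete
[9] I1 complete
[10] R5←I1
[11] I2 operands ready, I4 dispatched to DivU
[12] R2←I3
[13] I2 complete, I4 operands ready, I5 dispatched to IntU
[14] R4←I2
[15] I5 operands ready
[16] I5 complete
[17] R3←I5
[20] I4 complete
[21] R6←I4
[22] I6 dispatched to DivU
[23] I6 operands ready, I7 dispatched to AddU
[24] I7 operands ready
[26] I7 complete
[27] R5←I7
[30] I6 complete
[31] R1←I6

I7 = (23, 24, 26, 27)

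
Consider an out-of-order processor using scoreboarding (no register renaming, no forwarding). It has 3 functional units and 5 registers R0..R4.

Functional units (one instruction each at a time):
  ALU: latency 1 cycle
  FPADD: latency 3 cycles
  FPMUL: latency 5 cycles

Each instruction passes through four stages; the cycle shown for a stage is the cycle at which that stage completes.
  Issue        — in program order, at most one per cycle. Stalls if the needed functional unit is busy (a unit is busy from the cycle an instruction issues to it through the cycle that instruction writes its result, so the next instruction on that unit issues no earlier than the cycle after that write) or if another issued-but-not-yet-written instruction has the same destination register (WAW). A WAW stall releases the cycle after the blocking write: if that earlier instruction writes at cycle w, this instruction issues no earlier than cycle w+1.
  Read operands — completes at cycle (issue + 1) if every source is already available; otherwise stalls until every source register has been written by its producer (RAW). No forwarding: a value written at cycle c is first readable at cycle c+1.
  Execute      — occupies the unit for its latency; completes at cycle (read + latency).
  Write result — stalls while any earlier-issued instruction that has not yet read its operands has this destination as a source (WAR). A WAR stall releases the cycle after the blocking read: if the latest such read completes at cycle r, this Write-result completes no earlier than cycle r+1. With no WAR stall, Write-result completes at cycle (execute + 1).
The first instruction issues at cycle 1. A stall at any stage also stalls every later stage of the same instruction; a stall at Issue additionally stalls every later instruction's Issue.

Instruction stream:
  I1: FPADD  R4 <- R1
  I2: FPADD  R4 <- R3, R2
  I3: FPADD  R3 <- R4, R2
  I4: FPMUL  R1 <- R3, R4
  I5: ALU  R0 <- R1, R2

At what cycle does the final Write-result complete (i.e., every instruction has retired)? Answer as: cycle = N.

cycle = 28

t=1  I1 dispatched to FPADD
t=2  I1 operands ready
t=5  I1 complete
t=6  R4←I1
t=7  I2 dispatched to FPADD
t=8  I2 operands ready
t=11  I2 complete
t=12  R4←I2
t=13  I3 dispatched to FPADD
t=14  I3 operands ready | I4 dispatched to FPMUL
t=15  I5 dispatched to ALU
t=17  I3 complete
t=18  R3←I3
t=19  I4 operands ready
t=24  I4 complete
t=25  R1←I4
t=26  I5 operands ready
t=27  I5 complete
t=28  R0←I5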